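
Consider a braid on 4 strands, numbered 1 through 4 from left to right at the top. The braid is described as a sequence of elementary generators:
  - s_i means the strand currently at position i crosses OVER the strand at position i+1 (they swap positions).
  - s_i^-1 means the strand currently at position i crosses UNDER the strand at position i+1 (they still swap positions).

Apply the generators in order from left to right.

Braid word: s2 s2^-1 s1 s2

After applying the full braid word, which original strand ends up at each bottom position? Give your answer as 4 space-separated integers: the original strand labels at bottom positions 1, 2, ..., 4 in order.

Gen 1 (s2): strand 2 crosses over strand 3. Perm now: [1 3 2 4]
Gen 2 (s2^-1): strand 3 crosses under strand 2. Perm now: [1 2 3 4]
Gen 3 (s1): strand 1 crosses over strand 2. Perm now: [2 1 3 4]
Gen 4 (s2): strand 1 crosses over strand 3. Perm now: [2 3 1 4]

Answer: 2 3 1 4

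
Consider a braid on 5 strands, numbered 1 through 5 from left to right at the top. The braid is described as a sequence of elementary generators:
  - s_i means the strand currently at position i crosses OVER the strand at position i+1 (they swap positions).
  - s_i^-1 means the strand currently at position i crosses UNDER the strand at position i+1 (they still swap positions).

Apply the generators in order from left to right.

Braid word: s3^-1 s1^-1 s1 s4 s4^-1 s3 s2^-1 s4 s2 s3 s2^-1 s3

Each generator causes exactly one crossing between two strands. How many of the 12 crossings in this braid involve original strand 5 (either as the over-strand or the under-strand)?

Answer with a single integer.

Answer: 5

Derivation:
Gen 1: crossing 3x4. Involves strand 5? no. Count so far: 0
Gen 2: crossing 1x2. Involves strand 5? no. Count so far: 0
Gen 3: crossing 2x1. Involves strand 5? no. Count so far: 0
Gen 4: crossing 3x5. Involves strand 5? yes. Count so far: 1
Gen 5: crossing 5x3. Involves strand 5? yes. Count so far: 2
Gen 6: crossing 4x3. Involves strand 5? no. Count so far: 2
Gen 7: crossing 2x3. Involves strand 5? no. Count so far: 2
Gen 8: crossing 4x5. Involves strand 5? yes. Count so far: 3
Gen 9: crossing 3x2. Involves strand 5? no. Count so far: 3
Gen 10: crossing 3x5. Involves strand 5? yes. Count so far: 4
Gen 11: crossing 2x5. Involves strand 5? yes. Count so far: 5
Gen 12: crossing 2x3. Involves strand 5? no. Count so far: 5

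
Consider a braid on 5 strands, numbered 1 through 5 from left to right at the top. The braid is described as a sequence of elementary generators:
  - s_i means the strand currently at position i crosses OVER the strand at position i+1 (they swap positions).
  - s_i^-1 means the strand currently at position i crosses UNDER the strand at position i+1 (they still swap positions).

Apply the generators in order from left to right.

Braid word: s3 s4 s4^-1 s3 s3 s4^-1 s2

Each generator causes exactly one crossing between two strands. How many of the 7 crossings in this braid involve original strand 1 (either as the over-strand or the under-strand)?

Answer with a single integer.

Gen 1: crossing 3x4. Involves strand 1? no. Count so far: 0
Gen 2: crossing 3x5. Involves strand 1? no. Count so far: 0
Gen 3: crossing 5x3. Involves strand 1? no. Count so far: 0
Gen 4: crossing 4x3. Involves strand 1? no. Count so far: 0
Gen 5: crossing 3x4. Involves strand 1? no. Count so far: 0
Gen 6: crossing 3x5. Involves strand 1? no. Count so far: 0
Gen 7: crossing 2x4. Involves strand 1? no. Count so far: 0

Answer: 0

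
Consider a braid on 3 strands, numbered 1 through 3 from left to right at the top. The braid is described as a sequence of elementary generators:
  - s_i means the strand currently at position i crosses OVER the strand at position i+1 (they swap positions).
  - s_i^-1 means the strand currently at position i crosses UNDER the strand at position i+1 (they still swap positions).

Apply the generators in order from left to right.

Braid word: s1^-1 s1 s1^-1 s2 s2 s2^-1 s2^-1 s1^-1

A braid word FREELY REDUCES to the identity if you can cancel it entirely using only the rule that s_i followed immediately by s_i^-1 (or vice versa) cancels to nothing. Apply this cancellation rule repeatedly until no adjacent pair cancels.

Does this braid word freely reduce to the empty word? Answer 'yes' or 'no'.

Gen 1 (s1^-1): push. Stack: [s1^-1]
Gen 2 (s1): cancels prior s1^-1. Stack: []
Gen 3 (s1^-1): push. Stack: [s1^-1]
Gen 4 (s2): push. Stack: [s1^-1 s2]
Gen 5 (s2): push. Stack: [s1^-1 s2 s2]
Gen 6 (s2^-1): cancels prior s2. Stack: [s1^-1 s2]
Gen 7 (s2^-1): cancels prior s2. Stack: [s1^-1]
Gen 8 (s1^-1): push. Stack: [s1^-1 s1^-1]
Reduced word: s1^-1 s1^-1

Answer: no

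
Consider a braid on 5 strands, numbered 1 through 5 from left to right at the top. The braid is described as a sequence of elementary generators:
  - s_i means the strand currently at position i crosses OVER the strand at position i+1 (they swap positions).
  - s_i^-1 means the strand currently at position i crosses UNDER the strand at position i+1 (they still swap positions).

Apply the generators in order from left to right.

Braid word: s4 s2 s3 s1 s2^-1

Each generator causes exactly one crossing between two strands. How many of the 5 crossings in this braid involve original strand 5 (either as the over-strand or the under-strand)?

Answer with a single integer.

Answer: 3

Derivation:
Gen 1: crossing 4x5. Involves strand 5? yes. Count so far: 1
Gen 2: crossing 2x3. Involves strand 5? no. Count so far: 1
Gen 3: crossing 2x5. Involves strand 5? yes. Count so far: 2
Gen 4: crossing 1x3. Involves strand 5? no. Count so far: 2
Gen 5: crossing 1x5. Involves strand 5? yes. Count so far: 3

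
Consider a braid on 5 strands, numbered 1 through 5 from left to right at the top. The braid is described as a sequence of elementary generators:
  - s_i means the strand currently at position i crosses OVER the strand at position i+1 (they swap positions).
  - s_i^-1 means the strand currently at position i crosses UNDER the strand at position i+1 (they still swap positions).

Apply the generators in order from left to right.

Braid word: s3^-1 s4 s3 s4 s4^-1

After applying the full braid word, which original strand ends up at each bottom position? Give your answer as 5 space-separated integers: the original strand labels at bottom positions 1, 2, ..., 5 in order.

Gen 1 (s3^-1): strand 3 crosses under strand 4. Perm now: [1 2 4 3 5]
Gen 2 (s4): strand 3 crosses over strand 5. Perm now: [1 2 4 5 3]
Gen 3 (s3): strand 4 crosses over strand 5. Perm now: [1 2 5 4 3]
Gen 4 (s4): strand 4 crosses over strand 3. Perm now: [1 2 5 3 4]
Gen 5 (s4^-1): strand 3 crosses under strand 4. Perm now: [1 2 5 4 3]

Answer: 1 2 5 4 3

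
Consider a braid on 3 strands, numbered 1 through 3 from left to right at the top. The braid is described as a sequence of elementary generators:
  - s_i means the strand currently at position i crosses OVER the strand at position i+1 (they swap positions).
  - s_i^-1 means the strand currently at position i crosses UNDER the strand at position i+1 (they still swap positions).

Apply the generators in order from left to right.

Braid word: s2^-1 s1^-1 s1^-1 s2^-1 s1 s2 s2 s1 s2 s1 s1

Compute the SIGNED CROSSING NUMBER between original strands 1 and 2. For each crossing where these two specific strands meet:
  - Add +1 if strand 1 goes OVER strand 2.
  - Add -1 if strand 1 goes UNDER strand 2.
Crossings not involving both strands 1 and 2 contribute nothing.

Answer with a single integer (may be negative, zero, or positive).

Gen 1: crossing 2x3. Both 1&2? no. Sum: 0
Gen 2: crossing 1x3. Both 1&2? no. Sum: 0
Gen 3: crossing 3x1. Both 1&2? no. Sum: 0
Gen 4: crossing 3x2. Both 1&2? no. Sum: 0
Gen 5: 1 over 2. Both 1&2? yes. Contrib: +1. Sum: 1
Gen 6: crossing 1x3. Both 1&2? no. Sum: 1
Gen 7: crossing 3x1. Both 1&2? no. Sum: 1
Gen 8: 2 over 1. Both 1&2? yes. Contrib: -1. Sum: 0
Gen 9: crossing 2x3. Both 1&2? no. Sum: 0
Gen 10: crossing 1x3. Both 1&2? no. Sum: 0
Gen 11: crossing 3x1. Both 1&2? no. Sum: 0

Answer: 0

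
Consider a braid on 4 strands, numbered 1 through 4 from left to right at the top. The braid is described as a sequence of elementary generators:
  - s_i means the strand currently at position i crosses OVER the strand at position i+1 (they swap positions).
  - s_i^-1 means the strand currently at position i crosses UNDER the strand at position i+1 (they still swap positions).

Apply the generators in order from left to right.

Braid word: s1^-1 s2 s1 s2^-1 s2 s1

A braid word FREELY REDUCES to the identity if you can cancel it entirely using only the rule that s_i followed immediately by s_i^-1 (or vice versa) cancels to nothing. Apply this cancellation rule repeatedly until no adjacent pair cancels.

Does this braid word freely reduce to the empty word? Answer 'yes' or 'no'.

Gen 1 (s1^-1): push. Stack: [s1^-1]
Gen 2 (s2): push. Stack: [s1^-1 s2]
Gen 3 (s1): push. Stack: [s1^-1 s2 s1]
Gen 4 (s2^-1): push. Stack: [s1^-1 s2 s1 s2^-1]
Gen 5 (s2): cancels prior s2^-1. Stack: [s1^-1 s2 s1]
Gen 6 (s1): push. Stack: [s1^-1 s2 s1 s1]
Reduced word: s1^-1 s2 s1 s1

Answer: no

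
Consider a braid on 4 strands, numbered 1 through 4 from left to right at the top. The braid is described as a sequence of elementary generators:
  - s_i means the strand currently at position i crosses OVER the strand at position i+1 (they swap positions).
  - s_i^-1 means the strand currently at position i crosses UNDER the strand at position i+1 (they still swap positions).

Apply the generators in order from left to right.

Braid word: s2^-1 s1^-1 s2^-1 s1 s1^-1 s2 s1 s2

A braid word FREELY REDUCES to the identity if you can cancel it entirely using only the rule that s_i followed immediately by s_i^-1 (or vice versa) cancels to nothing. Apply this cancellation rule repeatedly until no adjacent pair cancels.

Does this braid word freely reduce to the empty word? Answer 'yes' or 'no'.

Gen 1 (s2^-1): push. Stack: [s2^-1]
Gen 2 (s1^-1): push. Stack: [s2^-1 s1^-1]
Gen 3 (s2^-1): push. Stack: [s2^-1 s1^-1 s2^-1]
Gen 4 (s1): push. Stack: [s2^-1 s1^-1 s2^-1 s1]
Gen 5 (s1^-1): cancels prior s1. Stack: [s2^-1 s1^-1 s2^-1]
Gen 6 (s2): cancels prior s2^-1. Stack: [s2^-1 s1^-1]
Gen 7 (s1): cancels prior s1^-1. Stack: [s2^-1]
Gen 8 (s2): cancels prior s2^-1. Stack: []
Reduced word: (empty)

Answer: yes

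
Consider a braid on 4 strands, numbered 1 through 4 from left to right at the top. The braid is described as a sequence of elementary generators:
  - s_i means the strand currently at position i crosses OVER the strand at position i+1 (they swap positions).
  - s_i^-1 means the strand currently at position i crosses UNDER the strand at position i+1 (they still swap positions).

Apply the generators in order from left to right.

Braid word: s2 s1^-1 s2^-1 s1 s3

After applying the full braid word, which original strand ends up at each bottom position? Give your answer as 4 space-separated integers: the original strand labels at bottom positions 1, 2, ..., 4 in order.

Gen 1 (s2): strand 2 crosses over strand 3. Perm now: [1 3 2 4]
Gen 2 (s1^-1): strand 1 crosses under strand 3. Perm now: [3 1 2 4]
Gen 3 (s2^-1): strand 1 crosses under strand 2. Perm now: [3 2 1 4]
Gen 4 (s1): strand 3 crosses over strand 2. Perm now: [2 3 1 4]
Gen 5 (s3): strand 1 crosses over strand 4. Perm now: [2 3 4 1]

Answer: 2 3 4 1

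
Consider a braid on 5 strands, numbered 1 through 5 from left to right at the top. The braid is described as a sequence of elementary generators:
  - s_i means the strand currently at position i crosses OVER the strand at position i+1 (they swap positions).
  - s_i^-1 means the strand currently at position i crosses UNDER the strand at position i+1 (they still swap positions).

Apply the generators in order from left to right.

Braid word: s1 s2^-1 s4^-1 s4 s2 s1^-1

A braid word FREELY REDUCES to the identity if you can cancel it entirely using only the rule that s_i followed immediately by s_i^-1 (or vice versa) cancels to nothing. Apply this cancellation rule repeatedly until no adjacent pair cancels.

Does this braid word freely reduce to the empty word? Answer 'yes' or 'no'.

Answer: yes

Derivation:
Gen 1 (s1): push. Stack: [s1]
Gen 2 (s2^-1): push. Stack: [s1 s2^-1]
Gen 3 (s4^-1): push. Stack: [s1 s2^-1 s4^-1]
Gen 4 (s4): cancels prior s4^-1. Stack: [s1 s2^-1]
Gen 5 (s2): cancels prior s2^-1. Stack: [s1]
Gen 6 (s1^-1): cancels prior s1. Stack: []
Reduced word: (empty)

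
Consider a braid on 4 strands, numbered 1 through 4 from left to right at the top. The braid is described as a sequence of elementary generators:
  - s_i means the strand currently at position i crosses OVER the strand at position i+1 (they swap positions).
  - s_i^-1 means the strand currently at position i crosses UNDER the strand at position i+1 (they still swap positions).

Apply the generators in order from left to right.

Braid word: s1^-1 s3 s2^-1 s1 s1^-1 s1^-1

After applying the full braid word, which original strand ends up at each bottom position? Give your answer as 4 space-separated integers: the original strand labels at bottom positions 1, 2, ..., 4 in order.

Answer: 4 2 1 3

Derivation:
Gen 1 (s1^-1): strand 1 crosses under strand 2. Perm now: [2 1 3 4]
Gen 2 (s3): strand 3 crosses over strand 4. Perm now: [2 1 4 3]
Gen 3 (s2^-1): strand 1 crosses under strand 4. Perm now: [2 4 1 3]
Gen 4 (s1): strand 2 crosses over strand 4. Perm now: [4 2 1 3]
Gen 5 (s1^-1): strand 4 crosses under strand 2. Perm now: [2 4 1 3]
Gen 6 (s1^-1): strand 2 crosses under strand 4. Perm now: [4 2 1 3]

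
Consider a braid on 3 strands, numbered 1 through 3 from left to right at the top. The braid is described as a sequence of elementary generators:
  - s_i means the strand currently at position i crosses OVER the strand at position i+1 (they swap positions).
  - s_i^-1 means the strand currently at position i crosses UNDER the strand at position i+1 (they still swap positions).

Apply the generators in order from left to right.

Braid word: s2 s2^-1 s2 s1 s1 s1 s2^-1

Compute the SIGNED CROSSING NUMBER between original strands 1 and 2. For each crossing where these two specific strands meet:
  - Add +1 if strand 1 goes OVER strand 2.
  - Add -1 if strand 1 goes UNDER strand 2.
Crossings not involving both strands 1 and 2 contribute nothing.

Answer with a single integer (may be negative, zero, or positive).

Answer: -1

Derivation:
Gen 1: crossing 2x3. Both 1&2? no. Sum: 0
Gen 2: crossing 3x2. Both 1&2? no. Sum: 0
Gen 3: crossing 2x3. Both 1&2? no. Sum: 0
Gen 4: crossing 1x3. Both 1&2? no. Sum: 0
Gen 5: crossing 3x1. Both 1&2? no. Sum: 0
Gen 6: crossing 1x3. Both 1&2? no. Sum: 0
Gen 7: 1 under 2. Both 1&2? yes. Contrib: -1. Sum: -1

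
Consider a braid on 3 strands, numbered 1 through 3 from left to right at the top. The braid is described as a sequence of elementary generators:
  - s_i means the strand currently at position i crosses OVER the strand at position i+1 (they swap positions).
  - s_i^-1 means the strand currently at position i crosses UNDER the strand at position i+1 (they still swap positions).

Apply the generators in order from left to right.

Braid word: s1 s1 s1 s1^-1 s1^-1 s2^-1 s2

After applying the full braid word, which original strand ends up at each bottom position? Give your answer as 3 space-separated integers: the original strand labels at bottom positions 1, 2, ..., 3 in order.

Gen 1 (s1): strand 1 crosses over strand 2. Perm now: [2 1 3]
Gen 2 (s1): strand 2 crosses over strand 1. Perm now: [1 2 3]
Gen 3 (s1): strand 1 crosses over strand 2. Perm now: [2 1 3]
Gen 4 (s1^-1): strand 2 crosses under strand 1. Perm now: [1 2 3]
Gen 5 (s1^-1): strand 1 crosses under strand 2. Perm now: [2 1 3]
Gen 6 (s2^-1): strand 1 crosses under strand 3. Perm now: [2 3 1]
Gen 7 (s2): strand 3 crosses over strand 1. Perm now: [2 1 3]

Answer: 2 1 3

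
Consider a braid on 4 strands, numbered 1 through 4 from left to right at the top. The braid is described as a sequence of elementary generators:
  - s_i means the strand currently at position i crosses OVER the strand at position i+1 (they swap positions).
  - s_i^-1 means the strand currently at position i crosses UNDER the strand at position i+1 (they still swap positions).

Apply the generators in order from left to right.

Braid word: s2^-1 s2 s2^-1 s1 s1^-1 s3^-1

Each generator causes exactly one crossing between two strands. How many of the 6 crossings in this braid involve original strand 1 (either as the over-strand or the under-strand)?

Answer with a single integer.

Gen 1: crossing 2x3. Involves strand 1? no. Count so far: 0
Gen 2: crossing 3x2. Involves strand 1? no. Count so far: 0
Gen 3: crossing 2x3. Involves strand 1? no. Count so far: 0
Gen 4: crossing 1x3. Involves strand 1? yes. Count so far: 1
Gen 5: crossing 3x1. Involves strand 1? yes. Count so far: 2
Gen 6: crossing 2x4. Involves strand 1? no. Count so far: 2

Answer: 2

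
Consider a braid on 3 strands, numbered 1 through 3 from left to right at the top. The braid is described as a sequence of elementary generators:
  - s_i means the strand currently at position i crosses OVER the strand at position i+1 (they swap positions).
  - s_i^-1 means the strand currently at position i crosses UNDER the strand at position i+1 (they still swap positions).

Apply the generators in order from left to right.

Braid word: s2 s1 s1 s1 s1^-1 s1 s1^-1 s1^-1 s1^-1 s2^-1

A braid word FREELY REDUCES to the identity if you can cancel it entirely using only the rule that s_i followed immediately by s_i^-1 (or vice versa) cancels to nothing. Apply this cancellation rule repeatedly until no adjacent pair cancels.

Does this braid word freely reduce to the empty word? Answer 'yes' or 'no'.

Answer: yes

Derivation:
Gen 1 (s2): push. Stack: [s2]
Gen 2 (s1): push. Stack: [s2 s1]
Gen 3 (s1): push. Stack: [s2 s1 s1]
Gen 4 (s1): push. Stack: [s2 s1 s1 s1]
Gen 5 (s1^-1): cancels prior s1. Stack: [s2 s1 s1]
Gen 6 (s1): push. Stack: [s2 s1 s1 s1]
Gen 7 (s1^-1): cancels prior s1. Stack: [s2 s1 s1]
Gen 8 (s1^-1): cancels prior s1. Stack: [s2 s1]
Gen 9 (s1^-1): cancels prior s1. Stack: [s2]
Gen 10 (s2^-1): cancels prior s2. Stack: []
Reduced word: (empty)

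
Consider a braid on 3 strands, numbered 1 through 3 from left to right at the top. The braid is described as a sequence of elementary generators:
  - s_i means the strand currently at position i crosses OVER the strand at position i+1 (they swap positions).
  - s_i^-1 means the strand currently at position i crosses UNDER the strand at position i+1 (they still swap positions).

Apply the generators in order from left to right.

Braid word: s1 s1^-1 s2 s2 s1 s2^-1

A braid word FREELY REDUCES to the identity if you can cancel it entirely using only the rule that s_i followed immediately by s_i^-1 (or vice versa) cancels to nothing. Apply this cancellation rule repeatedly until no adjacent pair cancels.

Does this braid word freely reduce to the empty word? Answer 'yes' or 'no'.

Gen 1 (s1): push. Stack: [s1]
Gen 2 (s1^-1): cancels prior s1. Stack: []
Gen 3 (s2): push. Stack: [s2]
Gen 4 (s2): push. Stack: [s2 s2]
Gen 5 (s1): push. Stack: [s2 s2 s1]
Gen 6 (s2^-1): push. Stack: [s2 s2 s1 s2^-1]
Reduced word: s2 s2 s1 s2^-1

Answer: no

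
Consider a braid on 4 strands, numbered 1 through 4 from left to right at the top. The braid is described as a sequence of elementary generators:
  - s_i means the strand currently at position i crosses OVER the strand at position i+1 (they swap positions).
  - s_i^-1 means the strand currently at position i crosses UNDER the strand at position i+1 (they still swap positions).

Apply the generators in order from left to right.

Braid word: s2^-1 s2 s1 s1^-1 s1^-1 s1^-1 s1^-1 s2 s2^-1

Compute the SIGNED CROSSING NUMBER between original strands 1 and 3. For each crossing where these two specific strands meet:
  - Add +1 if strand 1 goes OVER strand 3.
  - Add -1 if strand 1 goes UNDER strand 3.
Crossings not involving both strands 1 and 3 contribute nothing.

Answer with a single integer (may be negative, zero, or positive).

Answer: 2

Derivation:
Gen 1: crossing 2x3. Both 1&3? no. Sum: 0
Gen 2: crossing 3x2. Both 1&3? no. Sum: 0
Gen 3: crossing 1x2. Both 1&3? no. Sum: 0
Gen 4: crossing 2x1. Both 1&3? no. Sum: 0
Gen 5: crossing 1x2. Both 1&3? no. Sum: 0
Gen 6: crossing 2x1. Both 1&3? no. Sum: 0
Gen 7: crossing 1x2. Both 1&3? no. Sum: 0
Gen 8: 1 over 3. Both 1&3? yes. Contrib: +1. Sum: 1
Gen 9: 3 under 1. Both 1&3? yes. Contrib: +1. Sum: 2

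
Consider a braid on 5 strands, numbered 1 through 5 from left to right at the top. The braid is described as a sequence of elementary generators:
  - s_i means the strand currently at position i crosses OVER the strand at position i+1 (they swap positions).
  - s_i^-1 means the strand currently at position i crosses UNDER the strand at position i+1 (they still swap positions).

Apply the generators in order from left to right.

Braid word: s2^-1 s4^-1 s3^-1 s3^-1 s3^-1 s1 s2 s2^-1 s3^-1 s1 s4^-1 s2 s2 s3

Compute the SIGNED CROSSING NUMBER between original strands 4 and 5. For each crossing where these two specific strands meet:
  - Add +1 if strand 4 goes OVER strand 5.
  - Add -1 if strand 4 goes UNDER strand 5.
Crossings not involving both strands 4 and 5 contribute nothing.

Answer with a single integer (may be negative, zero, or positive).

Answer: 0

Derivation:
Gen 1: crossing 2x3. Both 4&5? no. Sum: 0
Gen 2: 4 under 5. Both 4&5? yes. Contrib: -1. Sum: -1
Gen 3: crossing 2x5. Both 4&5? no. Sum: -1
Gen 4: crossing 5x2. Both 4&5? no. Sum: -1
Gen 5: crossing 2x5. Both 4&5? no. Sum: -1
Gen 6: crossing 1x3. Both 4&5? no. Sum: -1
Gen 7: crossing 1x5. Both 4&5? no. Sum: -1
Gen 8: crossing 5x1. Both 4&5? no. Sum: -1
Gen 9: crossing 5x2. Both 4&5? no. Sum: -1
Gen 10: crossing 3x1. Both 4&5? no. Sum: -1
Gen 11: 5 under 4. Both 4&5? yes. Contrib: +1. Sum: 0
Gen 12: crossing 3x2. Both 4&5? no. Sum: 0
Gen 13: crossing 2x3. Both 4&5? no. Sum: 0
Gen 14: crossing 2x4. Both 4&5? no. Sum: 0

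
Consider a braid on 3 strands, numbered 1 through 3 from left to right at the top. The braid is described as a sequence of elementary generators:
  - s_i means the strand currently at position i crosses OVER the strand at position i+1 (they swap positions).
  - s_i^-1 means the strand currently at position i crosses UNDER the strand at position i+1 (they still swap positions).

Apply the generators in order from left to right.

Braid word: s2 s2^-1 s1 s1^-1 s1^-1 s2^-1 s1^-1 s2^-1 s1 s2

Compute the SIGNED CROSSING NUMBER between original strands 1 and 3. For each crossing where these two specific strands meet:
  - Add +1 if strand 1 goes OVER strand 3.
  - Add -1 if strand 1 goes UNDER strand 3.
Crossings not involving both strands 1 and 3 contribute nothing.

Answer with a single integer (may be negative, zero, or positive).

Gen 1: crossing 2x3. Both 1&3? no. Sum: 0
Gen 2: crossing 3x2. Both 1&3? no. Sum: 0
Gen 3: crossing 1x2. Both 1&3? no. Sum: 0
Gen 4: crossing 2x1. Both 1&3? no. Sum: 0
Gen 5: crossing 1x2. Both 1&3? no. Sum: 0
Gen 6: 1 under 3. Both 1&3? yes. Contrib: -1. Sum: -1
Gen 7: crossing 2x3. Both 1&3? no. Sum: -1
Gen 8: crossing 2x1. Both 1&3? no. Sum: -1
Gen 9: 3 over 1. Both 1&3? yes. Contrib: -1. Sum: -2
Gen 10: crossing 3x2. Both 1&3? no. Sum: -2

Answer: -2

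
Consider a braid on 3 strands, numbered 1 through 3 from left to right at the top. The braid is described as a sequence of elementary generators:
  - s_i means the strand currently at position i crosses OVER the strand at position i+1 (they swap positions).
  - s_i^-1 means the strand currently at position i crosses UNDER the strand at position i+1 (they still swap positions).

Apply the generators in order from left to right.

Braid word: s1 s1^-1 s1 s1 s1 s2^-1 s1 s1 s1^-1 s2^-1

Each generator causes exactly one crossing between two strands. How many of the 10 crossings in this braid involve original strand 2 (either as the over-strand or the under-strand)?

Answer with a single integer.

Gen 1: crossing 1x2. Involves strand 2? yes. Count so far: 1
Gen 2: crossing 2x1. Involves strand 2? yes. Count so far: 2
Gen 3: crossing 1x2. Involves strand 2? yes. Count so far: 3
Gen 4: crossing 2x1. Involves strand 2? yes. Count so far: 4
Gen 5: crossing 1x2. Involves strand 2? yes. Count so far: 5
Gen 6: crossing 1x3. Involves strand 2? no. Count so far: 5
Gen 7: crossing 2x3. Involves strand 2? yes. Count so far: 6
Gen 8: crossing 3x2. Involves strand 2? yes. Count so far: 7
Gen 9: crossing 2x3. Involves strand 2? yes. Count so far: 8
Gen 10: crossing 2x1. Involves strand 2? yes. Count so far: 9

Answer: 9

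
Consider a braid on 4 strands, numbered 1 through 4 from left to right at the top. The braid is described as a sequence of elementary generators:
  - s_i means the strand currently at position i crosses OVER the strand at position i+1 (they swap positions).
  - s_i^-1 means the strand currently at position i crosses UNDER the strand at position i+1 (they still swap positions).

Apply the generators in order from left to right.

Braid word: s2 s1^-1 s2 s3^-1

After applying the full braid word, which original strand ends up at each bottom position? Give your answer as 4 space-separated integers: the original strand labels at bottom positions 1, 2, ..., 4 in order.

Answer: 3 2 4 1

Derivation:
Gen 1 (s2): strand 2 crosses over strand 3. Perm now: [1 3 2 4]
Gen 2 (s1^-1): strand 1 crosses under strand 3. Perm now: [3 1 2 4]
Gen 3 (s2): strand 1 crosses over strand 2. Perm now: [3 2 1 4]
Gen 4 (s3^-1): strand 1 crosses under strand 4. Perm now: [3 2 4 1]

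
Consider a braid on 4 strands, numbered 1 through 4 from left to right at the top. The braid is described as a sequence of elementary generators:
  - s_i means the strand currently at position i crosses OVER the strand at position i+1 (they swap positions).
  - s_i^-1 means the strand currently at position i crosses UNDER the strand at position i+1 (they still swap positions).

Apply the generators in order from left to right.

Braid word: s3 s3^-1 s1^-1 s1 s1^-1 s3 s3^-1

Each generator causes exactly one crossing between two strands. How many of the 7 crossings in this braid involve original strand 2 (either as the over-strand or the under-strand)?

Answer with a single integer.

Gen 1: crossing 3x4. Involves strand 2? no. Count so far: 0
Gen 2: crossing 4x3. Involves strand 2? no. Count so far: 0
Gen 3: crossing 1x2. Involves strand 2? yes. Count so far: 1
Gen 4: crossing 2x1. Involves strand 2? yes. Count so far: 2
Gen 5: crossing 1x2. Involves strand 2? yes. Count so far: 3
Gen 6: crossing 3x4. Involves strand 2? no. Count so far: 3
Gen 7: crossing 4x3. Involves strand 2? no. Count so far: 3

Answer: 3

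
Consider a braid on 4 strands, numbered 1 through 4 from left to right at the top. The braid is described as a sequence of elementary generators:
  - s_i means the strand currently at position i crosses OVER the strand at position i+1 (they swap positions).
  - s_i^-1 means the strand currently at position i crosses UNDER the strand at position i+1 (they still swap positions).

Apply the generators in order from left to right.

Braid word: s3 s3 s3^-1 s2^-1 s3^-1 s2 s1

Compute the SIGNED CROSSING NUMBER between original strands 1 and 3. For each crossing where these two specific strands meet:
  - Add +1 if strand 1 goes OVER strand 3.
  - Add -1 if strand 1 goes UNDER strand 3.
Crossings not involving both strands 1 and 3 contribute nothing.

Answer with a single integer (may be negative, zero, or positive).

Gen 1: crossing 3x4. Both 1&3? no. Sum: 0
Gen 2: crossing 4x3. Both 1&3? no. Sum: 0
Gen 3: crossing 3x4. Both 1&3? no. Sum: 0
Gen 4: crossing 2x4. Both 1&3? no. Sum: 0
Gen 5: crossing 2x3. Both 1&3? no. Sum: 0
Gen 6: crossing 4x3. Both 1&3? no. Sum: 0
Gen 7: 1 over 3. Both 1&3? yes. Contrib: +1. Sum: 1

Answer: 1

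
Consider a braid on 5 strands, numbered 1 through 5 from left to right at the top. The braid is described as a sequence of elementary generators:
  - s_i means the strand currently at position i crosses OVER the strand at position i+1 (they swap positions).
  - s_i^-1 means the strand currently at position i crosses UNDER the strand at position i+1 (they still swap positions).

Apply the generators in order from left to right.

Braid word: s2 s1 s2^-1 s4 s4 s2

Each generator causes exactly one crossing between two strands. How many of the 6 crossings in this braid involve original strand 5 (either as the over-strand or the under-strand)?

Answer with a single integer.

Answer: 2

Derivation:
Gen 1: crossing 2x3. Involves strand 5? no. Count so far: 0
Gen 2: crossing 1x3. Involves strand 5? no. Count so far: 0
Gen 3: crossing 1x2. Involves strand 5? no. Count so far: 0
Gen 4: crossing 4x5. Involves strand 5? yes. Count so far: 1
Gen 5: crossing 5x4. Involves strand 5? yes. Count so far: 2
Gen 6: crossing 2x1. Involves strand 5? no. Count so far: 2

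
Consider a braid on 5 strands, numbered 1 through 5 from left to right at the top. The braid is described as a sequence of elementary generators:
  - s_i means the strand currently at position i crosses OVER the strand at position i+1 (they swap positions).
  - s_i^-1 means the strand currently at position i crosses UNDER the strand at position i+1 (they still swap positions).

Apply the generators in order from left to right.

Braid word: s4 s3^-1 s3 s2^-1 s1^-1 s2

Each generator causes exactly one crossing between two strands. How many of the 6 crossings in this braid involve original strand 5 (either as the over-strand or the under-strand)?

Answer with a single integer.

Gen 1: crossing 4x5. Involves strand 5? yes. Count so far: 1
Gen 2: crossing 3x5. Involves strand 5? yes. Count so far: 2
Gen 3: crossing 5x3. Involves strand 5? yes. Count so far: 3
Gen 4: crossing 2x3. Involves strand 5? no. Count so far: 3
Gen 5: crossing 1x3. Involves strand 5? no. Count so far: 3
Gen 6: crossing 1x2. Involves strand 5? no. Count so far: 3

Answer: 3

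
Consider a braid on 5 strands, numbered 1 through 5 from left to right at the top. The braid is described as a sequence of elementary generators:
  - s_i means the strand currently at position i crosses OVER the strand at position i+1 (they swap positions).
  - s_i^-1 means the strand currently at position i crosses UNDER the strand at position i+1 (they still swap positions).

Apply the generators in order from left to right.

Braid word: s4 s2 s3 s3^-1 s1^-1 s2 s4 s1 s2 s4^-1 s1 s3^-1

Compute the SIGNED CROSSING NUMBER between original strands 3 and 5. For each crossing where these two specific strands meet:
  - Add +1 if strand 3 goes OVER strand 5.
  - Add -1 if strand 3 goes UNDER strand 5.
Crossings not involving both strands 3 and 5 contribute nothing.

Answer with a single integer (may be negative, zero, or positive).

Gen 1: crossing 4x5. Both 3&5? no. Sum: 0
Gen 2: crossing 2x3. Both 3&5? no. Sum: 0
Gen 3: crossing 2x5. Both 3&5? no. Sum: 0
Gen 4: crossing 5x2. Both 3&5? no. Sum: 0
Gen 5: crossing 1x3. Both 3&5? no. Sum: 0
Gen 6: crossing 1x2. Both 3&5? no. Sum: 0
Gen 7: crossing 5x4. Both 3&5? no. Sum: 0
Gen 8: crossing 3x2. Both 3&5? no. Sum: 0
Gen 9: crossing 3x1. Both 3&5? no. Sum: 0
Gen 10: crossing 4x5. Both 3&5? no. Sum: 0
Gen 11: crossing 2x1. Both 3&5? no. Sum: 0
Gen 12: 3 under 5. Both 3&5? yes. Contrib: -1. Sum: -1

Answer: -1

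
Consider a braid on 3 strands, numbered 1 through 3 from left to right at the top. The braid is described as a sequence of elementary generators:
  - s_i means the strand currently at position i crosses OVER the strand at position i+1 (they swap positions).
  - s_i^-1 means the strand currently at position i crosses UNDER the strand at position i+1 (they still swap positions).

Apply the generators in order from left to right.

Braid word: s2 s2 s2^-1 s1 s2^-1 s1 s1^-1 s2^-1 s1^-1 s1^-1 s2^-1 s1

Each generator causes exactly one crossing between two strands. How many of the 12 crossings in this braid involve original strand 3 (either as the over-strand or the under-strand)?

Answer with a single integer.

Gen 1: crossing 2x3. Involves strand 3? yes. Count so far: 1
Gen 2: crossing 3x2. Involves strand 3? yes. Count so far: 2
Gen 3: crossing 2x3. Involves strand 3? yes. Count so far: 3
Gen 4: crossing 1x3. Involves strand 3? yes. Count so far: 4
Gen 5: crossing 1x2. Involves strand 3? no. Count so far: 4
Gen 6: crossing 3x2. Involves strand 3? yes. Count so far: 5
Gen 7: crossing 2x3. Involves strand 3? yes. Count so far: 6
Gen 8: crossing 2x1. Involves strand 3? no. Count so far: 6
Gen 9: crossing 3x1. Involves strand 3? yes. Count so far: 7
Gen 10: crossing 1x3. Involves strand 3? yes. Count so far: 8
Gen 11: crossing 1x2. Involves strand 3? no. Count so far: 8
Gen 12: crossing 3x2. Involves strand 3? yes. Count so far: 9

Answer: 9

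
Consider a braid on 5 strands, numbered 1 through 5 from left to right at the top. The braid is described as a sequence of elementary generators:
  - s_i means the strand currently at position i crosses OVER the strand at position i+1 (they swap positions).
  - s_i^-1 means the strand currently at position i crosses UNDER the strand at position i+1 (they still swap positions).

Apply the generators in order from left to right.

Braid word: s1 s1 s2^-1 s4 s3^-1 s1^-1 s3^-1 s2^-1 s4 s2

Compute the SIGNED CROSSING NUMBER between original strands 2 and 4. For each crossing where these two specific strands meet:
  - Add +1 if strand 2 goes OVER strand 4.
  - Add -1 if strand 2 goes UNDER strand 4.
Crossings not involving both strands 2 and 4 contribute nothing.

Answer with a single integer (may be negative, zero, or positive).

Gen 1: crossing 1x2. Both 2&4? no. Sum: 0
Gen 2: crossing 2x1. Both 2&4? no. Sum: 0
Gen 3: crossing 2x3. Both 2&4? no. Sum: 0
Gen 4: crossing 4x5. Both 2&4? no. Sum: 0
Gen 5: crossing 2x5. Both 2&4? no. Sum: 0
Gen 6: crossing 1x3. Both 2&4? no. Sum: 0
Gen 7: crossing 5x2. Both 2&4? no. Sum: 0
Gen 8: crossing 1x2. Both 2&4? no. Sum: 0
Gen 9: crossing 5x4. Both 2&4? no. Sum: 0
Gen 10: crossing 2x1. Both 2&4? no. Sum: 0

Answer: 0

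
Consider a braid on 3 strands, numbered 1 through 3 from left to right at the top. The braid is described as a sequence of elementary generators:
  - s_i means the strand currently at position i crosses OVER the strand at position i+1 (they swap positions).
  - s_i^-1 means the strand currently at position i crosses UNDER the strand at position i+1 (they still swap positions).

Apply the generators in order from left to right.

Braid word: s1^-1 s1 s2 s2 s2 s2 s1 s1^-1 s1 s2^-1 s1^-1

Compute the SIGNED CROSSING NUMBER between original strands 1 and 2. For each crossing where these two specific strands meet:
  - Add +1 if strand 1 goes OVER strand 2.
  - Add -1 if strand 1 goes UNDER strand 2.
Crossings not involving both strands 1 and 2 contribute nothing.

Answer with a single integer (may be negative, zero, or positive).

Answer: 1

Derivation:
Gen 1: 1 under 2. Both 1&2? yes. Contrib: -1. Sum: -1
Gen 2: 2 over 1. Both 1&2? yes. Contrib: -1. Sum: -2
Gen 3: crossing 2x3. Both 1&2? no. Sum: -2
Gen 4: crossing 3x2. Both 1&2? no. Sum: -2
Gen 5: crossing 2x3. Both 1&2? no. Sum: -2
Gen 6: crossing 3x2. Both 1&2? no. Sum: -2
Gen 7: 1 over 2. Both 1&2? yes. Contrib: +1. Sum: -1
Gen 8: 2 under 1. Both 1&2? yes. Contrib: +1. Sum: 0
Gen 9: 1 over 2. Both 1&2? yes. Contrib: +1. Sum: 1
Gen 10: crossing 1x3. Both 1&2? no. Sum: 1
Gen 11: crossing 2x3. Both 1&2? no. Sum: 1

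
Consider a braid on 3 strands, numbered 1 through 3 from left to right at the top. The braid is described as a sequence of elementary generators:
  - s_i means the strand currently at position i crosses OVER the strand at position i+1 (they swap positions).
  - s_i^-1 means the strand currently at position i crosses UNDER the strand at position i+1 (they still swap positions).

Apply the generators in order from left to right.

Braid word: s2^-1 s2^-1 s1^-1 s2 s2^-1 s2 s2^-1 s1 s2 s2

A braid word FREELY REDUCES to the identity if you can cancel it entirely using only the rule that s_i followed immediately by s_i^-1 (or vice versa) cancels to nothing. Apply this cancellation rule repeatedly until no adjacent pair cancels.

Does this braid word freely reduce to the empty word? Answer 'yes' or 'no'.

Answer: yes

Derivation:
Gen 1 (s2^-1): push. Stack: [s2^-1]
Gen 2 (s2^-1): push. Stack: [s2^-1 s2^-1]
Gen 3 (s1^-1): push. Stack: [s2^-1 s2^-1 s1^-1]
Gen 4 (s2): push. Stack: [s2^-1 s2^-1 s1^-1 s2]
Gen 5 (s2^-1): cancels prior s2. Stack: [s2^-1 s2^-1 s1^-1]
Gen 6 (s2): push. Stack: [s2^-1 s2^-1 s1^-1 s2]
Gen 7 (s2^-1): cancels prior s2. Stack: [s2^-1 s2^-1 s1^-1]
Gen 8 (s1): cancels prior s1^-1. Stack: [s2^-1 s2^-1]
Gen 9 (s2): cancels prior s2^-1. Stack: [s2^-1]
Gen 10 (s2): cancels prior s2^-1. Stack: []
Reduced word: (empty)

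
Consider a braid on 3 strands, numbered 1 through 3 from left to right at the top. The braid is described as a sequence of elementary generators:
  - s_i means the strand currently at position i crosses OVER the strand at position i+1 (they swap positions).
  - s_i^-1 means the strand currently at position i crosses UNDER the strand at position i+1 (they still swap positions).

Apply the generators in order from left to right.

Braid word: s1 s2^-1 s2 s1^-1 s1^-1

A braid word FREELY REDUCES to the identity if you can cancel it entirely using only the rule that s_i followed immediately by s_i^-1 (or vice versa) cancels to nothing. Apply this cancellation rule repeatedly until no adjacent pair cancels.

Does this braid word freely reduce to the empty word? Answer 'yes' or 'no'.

Answer: no

Derivation:
Gen 1 (s1): push. Stack: [s1]
Gen 2 (s2^-1): push. Stack: [s1 s2^-1]
Gen 3 (s2): cancels prior s2^-1. Stack: [s1]
Gen 4 (s1^-1): cancels prior s1. Stack: []
Gen 5 (s1^-1): push. Stack: [s1^-1]
Reduced word: s1^-1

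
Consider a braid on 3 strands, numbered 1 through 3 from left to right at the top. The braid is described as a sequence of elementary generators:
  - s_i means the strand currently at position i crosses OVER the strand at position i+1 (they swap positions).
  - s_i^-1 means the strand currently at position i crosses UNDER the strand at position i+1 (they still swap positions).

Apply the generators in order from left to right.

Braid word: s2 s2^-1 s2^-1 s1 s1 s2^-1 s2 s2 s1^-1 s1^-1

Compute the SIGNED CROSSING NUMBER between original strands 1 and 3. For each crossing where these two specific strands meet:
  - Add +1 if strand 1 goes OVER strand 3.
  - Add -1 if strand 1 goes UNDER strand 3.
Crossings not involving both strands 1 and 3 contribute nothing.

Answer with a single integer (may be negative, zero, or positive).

Answer: 0

Derivation:
Gen 1: crossing 2x3. Both 1&3? no. Sum: 0
Gen 2: crossing 3x2. Both 1&3? no. Sum: 0
Gen 3: crossing 2x3. Both 1&3? no. Sum: 0
Gen 4: 1 over 3. Both 1&3? yes. Contrib: +1. Sum: 1
Gen 5: 3 over 1. Both 1&3? yes. Contrib: -1. Sum: 0
Gen 6: crossing 3x2. Both 1&3? no. Sum: 0
Gen 7: crossing 2x3. Both 1&3? no. Sum: 0
Gen 8: crossing 3x2. Both 1&3? no. Sum: 0
Gen 9: crossing 1x2. Both 1&3? no. Sum: 0
Gen 10: crossing 2x1. Both 1&3? no. Sum: 0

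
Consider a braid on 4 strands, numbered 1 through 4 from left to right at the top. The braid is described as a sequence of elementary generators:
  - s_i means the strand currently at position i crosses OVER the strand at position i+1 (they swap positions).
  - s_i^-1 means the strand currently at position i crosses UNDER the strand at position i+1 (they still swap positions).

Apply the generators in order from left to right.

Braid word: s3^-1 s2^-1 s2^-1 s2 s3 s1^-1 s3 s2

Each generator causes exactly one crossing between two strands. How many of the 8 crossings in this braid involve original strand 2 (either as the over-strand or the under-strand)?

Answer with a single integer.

Answer: 6

Derivation:
Gen 1: crossing 3x4. Involves strand 2? no. Count so far: 0
Gen 2: crossing 2x4. Involves strand 2? yes. Count so far: 1
Gen 3: crossing 4x2. Involves strand 2? yes. Count so far: 2
Gen 4: crossing 2x4. Involves strand 2? yes. Count so far: 3
Gen 5: crossing 2x3. Involves strand 2? yes. Count so far: 4
Gen 6: crossing 1x4. Involves strand 2? no. Count so far: 4
Gen 7: crossing 3x2. Involves strand 2? yes. Count so far: 5
Gen 8: crossing 1x2. Involves strand 2? yes. Count so far: 6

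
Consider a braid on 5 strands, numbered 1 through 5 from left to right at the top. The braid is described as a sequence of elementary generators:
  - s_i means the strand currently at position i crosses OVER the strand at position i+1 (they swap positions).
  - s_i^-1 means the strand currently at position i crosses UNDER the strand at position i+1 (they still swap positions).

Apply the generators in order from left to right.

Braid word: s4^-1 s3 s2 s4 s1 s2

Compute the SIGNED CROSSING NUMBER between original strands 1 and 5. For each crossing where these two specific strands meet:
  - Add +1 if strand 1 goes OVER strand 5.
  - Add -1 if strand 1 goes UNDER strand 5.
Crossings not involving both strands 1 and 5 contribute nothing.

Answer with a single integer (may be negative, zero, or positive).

Answer: 1

Derivation:
Gen 1: crossing 4x5. Both 1&5? no. Sum: 0
Gen 2: crossing 3x5. Both 1&5? no. Sum: 0
Gen 3: crossing 2x5. Both 1&5? no. Sum: 0
Gen 4: crossing 3x4. Both 1&5? no. Sum: 0
Gen 5: 1 over 5. Both 1&5? yes. Contrib: +1. Sum: 1
Gen 6: crossing 1x2. Both 1&5? no. Sum: 1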